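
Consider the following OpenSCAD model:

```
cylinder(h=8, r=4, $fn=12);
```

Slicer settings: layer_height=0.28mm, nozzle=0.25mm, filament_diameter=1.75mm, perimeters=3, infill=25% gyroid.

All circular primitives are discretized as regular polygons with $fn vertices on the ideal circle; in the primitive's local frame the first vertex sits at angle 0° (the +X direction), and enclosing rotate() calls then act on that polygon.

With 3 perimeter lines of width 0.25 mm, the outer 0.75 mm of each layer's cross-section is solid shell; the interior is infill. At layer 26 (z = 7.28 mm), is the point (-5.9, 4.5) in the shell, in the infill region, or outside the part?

At z = 7.28 mm: the cylinder: section is a regular 12-gon, circumradius r=4. Overall, the cross-section is a single solid region. The nearest boundary edge runs (-2.00, 3.46)→(-3.46, 2.00); distance from the point to it = 3.49 mm. The point is not inside any of the regions above, so it lies outside the cross-section (3.49 mm from the nearest boundary).

outside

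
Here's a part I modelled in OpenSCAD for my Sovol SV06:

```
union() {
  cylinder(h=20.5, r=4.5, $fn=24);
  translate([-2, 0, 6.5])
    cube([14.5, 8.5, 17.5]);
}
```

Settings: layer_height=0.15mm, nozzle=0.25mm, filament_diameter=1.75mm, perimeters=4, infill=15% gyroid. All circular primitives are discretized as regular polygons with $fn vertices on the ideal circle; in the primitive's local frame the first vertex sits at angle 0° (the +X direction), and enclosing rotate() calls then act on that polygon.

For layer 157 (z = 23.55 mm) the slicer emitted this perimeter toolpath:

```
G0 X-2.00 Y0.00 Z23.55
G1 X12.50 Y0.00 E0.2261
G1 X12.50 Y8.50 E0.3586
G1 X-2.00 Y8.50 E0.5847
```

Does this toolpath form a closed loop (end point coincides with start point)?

no

Start point (G0): (-2.00, 0.00). End point (last G1): the path does not return to the start — open.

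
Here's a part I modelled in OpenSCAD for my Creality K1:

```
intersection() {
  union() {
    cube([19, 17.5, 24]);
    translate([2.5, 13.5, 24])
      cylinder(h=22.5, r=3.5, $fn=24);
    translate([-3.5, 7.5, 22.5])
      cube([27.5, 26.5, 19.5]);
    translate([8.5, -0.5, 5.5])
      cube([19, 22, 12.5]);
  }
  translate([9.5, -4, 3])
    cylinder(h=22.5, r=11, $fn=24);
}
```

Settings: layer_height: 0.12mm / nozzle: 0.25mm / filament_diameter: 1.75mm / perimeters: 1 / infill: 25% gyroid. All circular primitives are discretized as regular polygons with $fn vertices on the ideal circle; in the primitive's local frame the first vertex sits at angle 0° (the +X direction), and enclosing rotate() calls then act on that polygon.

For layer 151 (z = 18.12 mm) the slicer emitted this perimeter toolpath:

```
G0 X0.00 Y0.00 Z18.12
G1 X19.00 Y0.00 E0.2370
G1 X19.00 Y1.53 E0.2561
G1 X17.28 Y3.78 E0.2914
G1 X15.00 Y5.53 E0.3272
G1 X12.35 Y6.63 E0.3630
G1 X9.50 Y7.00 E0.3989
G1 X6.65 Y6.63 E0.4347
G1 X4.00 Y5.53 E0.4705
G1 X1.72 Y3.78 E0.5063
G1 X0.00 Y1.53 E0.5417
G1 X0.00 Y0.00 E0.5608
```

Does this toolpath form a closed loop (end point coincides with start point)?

yes

Start point (G0): (0.00, 0.00). End point (last G1): the path returns to the start — closed.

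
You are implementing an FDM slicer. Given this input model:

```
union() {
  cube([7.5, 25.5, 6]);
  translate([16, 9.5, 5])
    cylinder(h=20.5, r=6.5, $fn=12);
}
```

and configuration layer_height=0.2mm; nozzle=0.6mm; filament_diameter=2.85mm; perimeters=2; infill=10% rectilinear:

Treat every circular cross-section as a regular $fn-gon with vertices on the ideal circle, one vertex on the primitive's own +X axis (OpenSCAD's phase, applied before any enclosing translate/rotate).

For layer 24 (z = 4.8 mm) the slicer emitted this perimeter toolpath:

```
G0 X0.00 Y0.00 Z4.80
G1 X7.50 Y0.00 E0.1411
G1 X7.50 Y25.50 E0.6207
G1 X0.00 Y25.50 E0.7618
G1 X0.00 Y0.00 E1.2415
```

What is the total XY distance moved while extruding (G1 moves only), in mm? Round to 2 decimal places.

Sum the Euclidean lengths of each G1 segment: total = 66.00 mm.

66.00 mm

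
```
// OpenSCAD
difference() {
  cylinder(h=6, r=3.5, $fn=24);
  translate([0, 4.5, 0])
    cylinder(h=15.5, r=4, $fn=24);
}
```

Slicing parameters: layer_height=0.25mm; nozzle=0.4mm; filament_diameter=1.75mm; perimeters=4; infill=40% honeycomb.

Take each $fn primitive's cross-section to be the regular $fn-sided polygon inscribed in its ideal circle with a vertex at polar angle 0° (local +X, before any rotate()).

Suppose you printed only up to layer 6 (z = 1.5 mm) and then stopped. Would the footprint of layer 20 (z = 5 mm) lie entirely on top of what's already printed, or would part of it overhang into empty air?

entirely on top

Compare the two slices. At z = 1.5: the r=3.5 cylinder gives a regular 24-gon of circumradius 3.5 (constant along its height) (area = (24/2)·3.500²·sin(360°/24) = 38.05 mm²); the r=4 cylinder at (0, 4.5) contributes a regular 24-gon of circumradius 4 (area = (24/2)·4.000²·sin(360°/24) = 49.69 mm²); After the difference (first − rest): starting from the r=3.5 cylinder (38.05 mm²), the r=4 cylinder at (0, 4.5) partially overlaps it — only the 12.24 mm² overlap (of its 49.69 mm²) is removed, clipping the outline — area = 25.81 mm². At z = 5: the r=3.5 cylinder contributes a regular 24-gon of circumradius 3.5 (area = (24/2)·3.500²·sin(360°/24) = 38.05 mm²); the cylinder at (0, 4.5): section is a regular 24-gon, circumradius r=4 (area = (24/2)·4.000²·sin(360°/24) = 49.69 mm²); Subtracting the remaining from the first: starting from the r=3.5 cylinder (38.05 mm²), the r=4 cylinder at (0, 4.5) partially overlaps it — only the 12.24 mm² overlap (of its 49.69 mm²) is removed, clipping the outline — area = 25.81 mm². Checking containment: the cross-section at z = 5 is a subset of the cross-section at z = 1.5.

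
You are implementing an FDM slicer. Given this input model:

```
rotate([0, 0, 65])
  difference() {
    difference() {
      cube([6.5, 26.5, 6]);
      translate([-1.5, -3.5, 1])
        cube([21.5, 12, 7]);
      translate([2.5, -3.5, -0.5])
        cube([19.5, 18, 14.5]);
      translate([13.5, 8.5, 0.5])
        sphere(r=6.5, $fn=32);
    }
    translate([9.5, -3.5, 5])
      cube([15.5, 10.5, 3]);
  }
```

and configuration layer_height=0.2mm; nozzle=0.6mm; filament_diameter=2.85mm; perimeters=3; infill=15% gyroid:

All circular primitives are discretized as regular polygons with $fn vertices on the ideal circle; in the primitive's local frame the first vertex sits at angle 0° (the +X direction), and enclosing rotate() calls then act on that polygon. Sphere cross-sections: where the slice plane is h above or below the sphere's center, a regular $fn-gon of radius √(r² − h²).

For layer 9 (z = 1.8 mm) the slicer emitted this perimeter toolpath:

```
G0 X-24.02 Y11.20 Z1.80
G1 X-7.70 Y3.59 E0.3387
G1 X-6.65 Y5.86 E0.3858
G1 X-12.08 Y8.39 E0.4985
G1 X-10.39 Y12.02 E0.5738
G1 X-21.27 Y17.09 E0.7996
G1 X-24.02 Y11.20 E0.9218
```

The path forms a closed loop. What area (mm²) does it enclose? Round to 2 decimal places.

93.05 mm²

Apply the shoelace formula to the sequence of (X, Y) vertices; enclosed area = 93.05 mm².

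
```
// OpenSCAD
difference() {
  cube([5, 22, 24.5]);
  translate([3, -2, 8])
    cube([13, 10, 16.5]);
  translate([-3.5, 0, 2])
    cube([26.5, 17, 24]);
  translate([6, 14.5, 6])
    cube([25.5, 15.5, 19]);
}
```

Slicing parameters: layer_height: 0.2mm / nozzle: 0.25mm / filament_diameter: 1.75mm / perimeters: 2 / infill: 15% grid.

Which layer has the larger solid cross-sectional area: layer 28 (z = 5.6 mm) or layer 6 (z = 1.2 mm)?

Layer 28 (z = 5.6): the 5×22 cube contributes its full rectangle (area 110.00 mm²); the cube at (3, -2) is absent (z outside [8, 24.5]); the cube at (-3.5, 0) is present — its section is the full 26.5×17 rectangle (area 450.50 mm²); the cube at (6, 14.5) does not reach this height (z outside [6, 25]); After the difference (first − rest): starting from the 5×22 cube (110.00 mm²), the 26.5×17 cube at (-3.5, 0) partially overlaps it — only the 85.00 mm² overlap (of its 450.50 mm²) is removed, clipping the outline — area = 25.00 mm². So its area = 25.00 mm². Layer 6 (z = 1.2): the 5×22 cube contributes its full rectangle (area 110.00 mm²); the cube at (3, -2) does not reach this height (z outside [8, 24.5]); the cube at (-3.5, 0) is not intersected at this z (z outside [2, 26]); the cube at (6, 14.5) does not reach this height (z outside [6, 25]); Subtracting the remaining from the first: none of the subtracted shapes is present at this height, so the 5×22 cube is unchanged — area = 110.00 mm². So its area = 110.00 mm². Layer 6 is larger (110.00 vs 25.00 mm²).

layer 6 (z = 1.2 mm)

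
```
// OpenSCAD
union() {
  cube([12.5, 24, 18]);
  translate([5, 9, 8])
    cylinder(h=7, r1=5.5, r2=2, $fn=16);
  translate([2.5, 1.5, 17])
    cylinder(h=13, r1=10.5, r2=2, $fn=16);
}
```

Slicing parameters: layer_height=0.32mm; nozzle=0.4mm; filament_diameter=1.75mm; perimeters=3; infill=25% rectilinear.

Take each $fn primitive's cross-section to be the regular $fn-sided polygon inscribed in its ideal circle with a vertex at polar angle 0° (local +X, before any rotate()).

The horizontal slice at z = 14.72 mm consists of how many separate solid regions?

1

At z = 14.72 mm: the 12.5×24 cube contributes its full rectangle; the cone at (5, 9): at t=0.960 of its height the radius interpolates to r₁+(r₂−r₁)t = 2.140, giving a regular 16-gon of that circumradius; the cone at (2.5, 1.5) does not reach this height (z outside [17, 30]); Taking the union: the cone at (5, 9) lies entirely inside the 12.5×24 cube, so the union is just the 12.5×24 cube — 1 connected region. The result has 1 disconnected region.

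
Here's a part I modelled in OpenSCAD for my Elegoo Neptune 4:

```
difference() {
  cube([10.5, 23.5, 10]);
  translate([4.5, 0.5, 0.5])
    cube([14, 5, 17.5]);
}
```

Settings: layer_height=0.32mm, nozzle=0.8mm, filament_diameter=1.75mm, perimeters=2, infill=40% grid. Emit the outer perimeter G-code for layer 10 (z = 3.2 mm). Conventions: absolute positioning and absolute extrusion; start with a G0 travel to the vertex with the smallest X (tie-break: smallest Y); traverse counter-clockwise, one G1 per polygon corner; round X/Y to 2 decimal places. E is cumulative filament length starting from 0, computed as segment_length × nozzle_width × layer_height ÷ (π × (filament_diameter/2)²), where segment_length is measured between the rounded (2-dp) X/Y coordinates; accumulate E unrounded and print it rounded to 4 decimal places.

At z = 3.2 mm: the cube (footprint 10.5×23.5) is included at this height; the cube at (4.5, 0.5) (footprint 14×5) is included at this height; Subtracting the remaining from the first: starting from the 10.5×23.5 cube, the 14×5 cube at (4.5, 0.5) partially overlaps it — only the 30.00 mm² overlap (of its 70.00 mm²) is removed, clipping the outline — 1 connected region. The outline is a single polygon with 8 vertices. Extrusion per mm of travel: 0.8 × 0.32 / (π × 0.875²) = 0.106432. Accumulating E over each segment gives final E = 8.5146.

G0 X0.00 Y0.00 Z3.20
G1 X10.50 Y0.00 E1.1175
G1 X10.50 Y0.50 E1.1708
G1 X4.50 Y0.50 E1.8094
G1 X4.50 Y5.50 E2.3415
G1 X10.50 Y5.50 E2.9801
G1 X10.50 Y23.50 E4.8959
G1 X0.00 Y23.50 E6.0134
G1 X0.00 Y0.00 E8.5146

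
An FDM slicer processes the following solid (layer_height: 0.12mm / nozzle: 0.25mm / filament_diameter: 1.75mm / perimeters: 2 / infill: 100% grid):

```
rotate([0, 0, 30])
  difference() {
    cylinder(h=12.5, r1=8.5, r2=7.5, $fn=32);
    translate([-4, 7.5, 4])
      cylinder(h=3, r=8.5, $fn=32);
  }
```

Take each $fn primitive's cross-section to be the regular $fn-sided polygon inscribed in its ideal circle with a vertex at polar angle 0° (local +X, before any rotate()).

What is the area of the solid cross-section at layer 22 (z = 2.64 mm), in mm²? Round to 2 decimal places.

214.46 mm²

At z = 2.64 mm: the cone: at t=0.211 of its height the radius interpolates to r₁+(r₂−r₁)t = 8.289, giving a regular 32-gon of that circumradius (area = (32/2)·8.289²·sin(360°/32) = 214.46 mm²); the cylinder at (-4, 7.5) does not reach this height (z outside [4, 7]); Subtracting the remaining from the first: none of the subtracted shapes is present at this height, so the cone is unchanged — area = 214.46 mm²; (rotated 30° about Z; rotation is an isometry so areas/perimeters/island counts are preserved). Overall, the cross-section is a single solid region. Net area = 214.46 mm².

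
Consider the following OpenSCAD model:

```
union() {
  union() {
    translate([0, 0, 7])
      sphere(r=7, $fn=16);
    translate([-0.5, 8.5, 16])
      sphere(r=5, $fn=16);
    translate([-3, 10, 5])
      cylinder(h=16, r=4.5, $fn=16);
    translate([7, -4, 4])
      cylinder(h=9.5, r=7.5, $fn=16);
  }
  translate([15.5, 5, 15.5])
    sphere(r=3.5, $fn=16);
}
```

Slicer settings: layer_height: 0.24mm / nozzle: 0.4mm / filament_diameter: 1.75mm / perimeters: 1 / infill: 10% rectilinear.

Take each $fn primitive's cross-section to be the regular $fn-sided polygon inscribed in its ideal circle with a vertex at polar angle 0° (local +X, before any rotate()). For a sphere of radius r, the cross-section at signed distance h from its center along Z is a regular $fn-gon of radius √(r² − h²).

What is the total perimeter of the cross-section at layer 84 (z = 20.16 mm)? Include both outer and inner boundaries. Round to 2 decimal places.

At z = 20.16 mm: the sphere is not intersected at this z (|z−center|=13.160 > r=7); the r=5 sphere at (-0.5, 8.5) slices to a regular 16-gon of circumradius 2.774 (√(r²−h²) with h=4.16 from center) (perimeter = 2·16·2.774·sin(180°/16) = 17.32 mm); the cylinder at (-3, 10): section is a regular 16-gon, circumradius r=4.5 (perimeter = 2·16·4.500·sin(180°/16) = 28.09 mm); the cylinder at (7, -4) does not reach this height (z outside [4, 13.5]); Combining (union): the regions partially overlap (shared area 18.48 mm²), so the edge portions inside another operand are dropped and the merged outline is re-measured after clipping — boundary = 29.68 mm; the sphere at (15.5, 5) is absent (|z−center|=4.660 > r=3.5); Taking the union: only that combined region is present, so the union is just that shape — boundary = 29.68 mm. Overall, the cross-section is a single solid region. Total boundary length (outer) = 29.68 mm.

29.68 mm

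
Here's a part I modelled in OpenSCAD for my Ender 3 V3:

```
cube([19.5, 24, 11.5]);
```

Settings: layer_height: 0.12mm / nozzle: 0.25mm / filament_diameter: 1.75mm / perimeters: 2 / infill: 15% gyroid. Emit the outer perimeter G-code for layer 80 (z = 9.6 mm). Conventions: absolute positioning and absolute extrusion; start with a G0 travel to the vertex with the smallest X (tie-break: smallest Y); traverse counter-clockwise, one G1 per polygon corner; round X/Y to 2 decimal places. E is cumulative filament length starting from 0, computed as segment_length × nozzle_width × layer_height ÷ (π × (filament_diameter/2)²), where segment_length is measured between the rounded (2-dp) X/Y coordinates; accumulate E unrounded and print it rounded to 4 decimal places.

At z = 9.6 mm: the cube is present — its section is the full 19.5×24 rectangle. The outline is a single polygon with 4 vertices. Extrusion per mm of travel: 0.25 × 0.12 / (π × 0.875²) = 0.012473. Accumulating E over each segment gives final E = 1.0851.

G0 X0.00 Y0.00 Z9.60
G1 X19.50 Y0.00 E0.2432
G1 X19.50 Y24.00 E0.5426
G1 X0.00 Y24.00 E0.7858
G1 X0.00 Y0.00 E1.0851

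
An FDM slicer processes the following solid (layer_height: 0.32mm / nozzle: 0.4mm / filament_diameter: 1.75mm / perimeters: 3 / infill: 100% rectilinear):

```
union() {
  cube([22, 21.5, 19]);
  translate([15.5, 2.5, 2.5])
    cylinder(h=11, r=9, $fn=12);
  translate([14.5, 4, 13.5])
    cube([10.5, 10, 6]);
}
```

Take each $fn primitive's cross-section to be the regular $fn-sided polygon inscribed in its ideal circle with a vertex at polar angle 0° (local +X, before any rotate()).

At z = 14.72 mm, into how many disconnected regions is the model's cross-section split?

At z = 14.72 mm: the 22×21.5 cube contributes its full rectangle; the cylinder at (15.5, 2.5) does not reach this height (z outside [2.5, 13.5]); the cube at (14.5, 4) (footprint 10.5×10) is included at this height; Taking the union: the regions partially overlap (shared area 75.00 mm²), so overlapping operands fuse into one piece — 1 connected region. The result has 1 disconnected region.

1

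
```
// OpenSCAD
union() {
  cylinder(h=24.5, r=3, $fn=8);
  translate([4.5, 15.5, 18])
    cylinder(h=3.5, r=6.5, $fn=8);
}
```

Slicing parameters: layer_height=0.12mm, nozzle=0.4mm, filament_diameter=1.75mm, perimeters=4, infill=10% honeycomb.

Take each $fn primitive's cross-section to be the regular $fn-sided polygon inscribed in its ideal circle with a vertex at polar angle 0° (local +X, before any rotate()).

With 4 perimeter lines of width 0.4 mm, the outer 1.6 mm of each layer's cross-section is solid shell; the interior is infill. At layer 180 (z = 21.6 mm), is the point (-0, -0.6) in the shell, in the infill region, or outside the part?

infill

At z = 21.6 mm: the r=3 cylinder gives a regular 8-gon of circumradius 3 (constant along its height); the cylinder at (4.5, 15.5) is not intersected at this z (z outside [18, 21.5]); Taking the union: only the r=3 cylinder is present, so the union is just that shape — 1 connected region. Overall, the cross-section is a single solid region. The nearest boundary edge runs (-0.00, -3.00)→(2.12, -2.12); distance from the point to it = 2.22 mm. The point is inside the cross-section and 2.22 mm from the nearest boundary — more than the 1.6 mm shell width (4 × 0.4), so it's in the infill interior.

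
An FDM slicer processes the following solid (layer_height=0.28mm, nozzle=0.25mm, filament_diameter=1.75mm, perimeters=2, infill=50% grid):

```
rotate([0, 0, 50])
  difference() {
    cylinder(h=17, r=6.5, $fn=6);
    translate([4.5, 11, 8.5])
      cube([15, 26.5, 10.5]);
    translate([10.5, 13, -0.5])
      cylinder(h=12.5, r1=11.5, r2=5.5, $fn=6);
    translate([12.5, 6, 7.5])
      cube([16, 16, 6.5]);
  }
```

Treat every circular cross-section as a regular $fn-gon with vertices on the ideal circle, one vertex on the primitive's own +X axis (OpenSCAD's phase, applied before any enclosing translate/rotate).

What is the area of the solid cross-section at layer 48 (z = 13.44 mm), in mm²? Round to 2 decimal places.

At z = 13.44 mm: the r=6.5 cylinder contributes a regular 6-gon of circumradius 6.5 (area = (6/2)·6.500²·sin(360°/6) = 109.77 mm²); the 15×26.5 cube at (4.5, 11) contributes its full rectangle (area 397.50 mm²); the cone at (10.5, 13) is absent (z outside [-0.5, 12]); the cube at (12.5, 6) is present — its section is the full 16×16 rectangle (area 256.00 mm²); Taking the first minus the rest: starting from the r=6.5 cylinder (109.77 mm²), the 15×26.5 cube at (4.5, 11) misses the remaining region (no effect); the 16×16 cube at (12.5, 6) misses the remaining region (no effect) — area = 109.77 mm²; (whole slice rotated 50° about Z — lengths, areas and connectivity unchanged). Overall, the cross-section is a single solid region. Net area = 109.77 mm².

109.77 mm²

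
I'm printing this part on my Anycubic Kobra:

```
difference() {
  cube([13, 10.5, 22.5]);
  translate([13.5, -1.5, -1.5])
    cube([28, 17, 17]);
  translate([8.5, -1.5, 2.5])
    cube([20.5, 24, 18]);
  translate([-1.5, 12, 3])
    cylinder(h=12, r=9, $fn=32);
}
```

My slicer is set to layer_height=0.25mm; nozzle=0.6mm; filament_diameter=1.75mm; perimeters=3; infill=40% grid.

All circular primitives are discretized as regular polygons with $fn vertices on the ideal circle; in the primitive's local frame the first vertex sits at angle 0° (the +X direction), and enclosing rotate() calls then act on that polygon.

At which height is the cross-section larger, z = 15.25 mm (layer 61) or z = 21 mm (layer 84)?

layer 84 (z = 21 mm)

Layer 61 (z = 15.25): the 13×10.5 cube contributes its full rectangle (area 136.50 mm²); the 28×17 cube at (13.5, -1.5) contributes its full rectangle (area 476.00 mm²); the 20.5×24 cube at (8.5, -1.5) contributes its full rectangle (area 492.00 mm²); the cylinder at (-1.5, 12) is not intersected at this z (z outside [3, 15]); Subtracting the remaining from the first: starting from the 13×10.5 cube (136.50 mm²), the 28×17 cube at (13.5, -1.5) misses the remaining region (no effect); the 20.5×24 cube at (8.5, -1.5) partially overlaps it — only the 47.25 mm² overlap (of its 492.00 mm²) is removed, clipping the outline — area = 89.25 mm². So its area = 89.25 mm². Layer 84 (z = 21): the cube (footprint 13×10.5) is included at this height (area 136.50 mm²); the cube at (13.5, -1.5) is not intersected at this z (z outside [-1.5, 15.5]); the cube at (8.5, -1.5) does not reach this height (z outside [2.5, 20.5]); the cylinder at (-1.5, 12) does not reach this height (z outside [3, 15]); After the difference (first − rest): none of the subtracted shapes is present at this height, so the 13×10.5 cube is unchanged — area = 136.50 mm². So its area = 136.50 mm². Layer 84 is larger (136.50 vs 89.25 mm²).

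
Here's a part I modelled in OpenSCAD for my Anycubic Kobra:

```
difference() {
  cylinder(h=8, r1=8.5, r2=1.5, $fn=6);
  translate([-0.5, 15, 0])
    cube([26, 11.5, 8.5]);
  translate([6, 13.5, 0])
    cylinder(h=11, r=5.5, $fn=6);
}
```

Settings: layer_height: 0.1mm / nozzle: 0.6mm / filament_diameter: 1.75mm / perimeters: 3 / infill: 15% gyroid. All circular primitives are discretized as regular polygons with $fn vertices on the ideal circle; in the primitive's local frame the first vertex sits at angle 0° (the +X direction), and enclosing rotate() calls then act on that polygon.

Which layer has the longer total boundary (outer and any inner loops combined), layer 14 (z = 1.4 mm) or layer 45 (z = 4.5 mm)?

layer 14 (z = 1.4 mm)

Layer 14 (z = 1.4): the cone contributes a regular 6-gon of circumradius 7.275 (interpolated between r1=8.5 and r2=1.5 at t=0.175) (perimeter = 2·6·7.275·sin(180°/6) = 43.65 mm); the cube at (-0.5, 15) (footprint 26×11.5) is included at this height (perimeter 75.00 mm); the r=5.5 cylinder at (6, 13.5) contributes a regular 6-gon of circumradius 5.5 (perimeter = 2·6·5.500·sin(180°/6) = 33.00 mm); Taking the first minus the rest: starting from the cone, the 26×11.5 cube at (-0.5, 15) misses the remaining region (no effect); the r=5.5 cylinder at (6, 13.5) misses the remaining region (no effect) — boundary = 43.65 mm. So its perimeter = 43.65 mm. Layer 45 (z = 4.5): the cone contributes a regular 6-gon of circumradius 4.562 (interpolated between r1=8.5 and r2=1.5 at t=0.562) (perimeter = 2·6·4.562·sin(180°/6) = 27.37 mm); the 26×11.5 cube at (-0.5, 15) contributes its full rectangle (perimeter 75.00 mm); the cylinder at (6, 13.5): section is a regular 6-gon, circumradius r=5.5 (perimeter = 2·6·5.500·sin(180°/6) = 33.00 mm); After the difference (first − rest): starting from the cone, the 26×11.5 cube at (-0.5, 15) misses the remaining region (no effect); the r=5.5 cylinder at (6, 13.5) misses the remaining region (no effect) — boundary = 27.38 mm. So its perimeter = 27.38 mm. Layer 14 is larger (43.65 vs 27.38 mm).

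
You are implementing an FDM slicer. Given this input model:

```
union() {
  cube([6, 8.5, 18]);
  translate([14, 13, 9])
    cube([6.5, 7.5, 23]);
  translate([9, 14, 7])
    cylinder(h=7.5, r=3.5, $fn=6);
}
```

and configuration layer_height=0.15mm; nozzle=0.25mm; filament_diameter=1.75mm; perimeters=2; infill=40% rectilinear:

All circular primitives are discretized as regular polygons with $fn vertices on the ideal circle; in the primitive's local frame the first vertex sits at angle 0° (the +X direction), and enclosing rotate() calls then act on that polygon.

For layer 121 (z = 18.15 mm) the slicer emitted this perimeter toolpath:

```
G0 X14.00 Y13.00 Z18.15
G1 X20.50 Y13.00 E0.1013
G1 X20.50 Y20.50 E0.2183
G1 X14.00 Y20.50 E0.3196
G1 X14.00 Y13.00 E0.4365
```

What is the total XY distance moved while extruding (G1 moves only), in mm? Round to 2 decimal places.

Sum the Euclidean lengths of each G1 segment: total = 28.00 mm.

28.00 mm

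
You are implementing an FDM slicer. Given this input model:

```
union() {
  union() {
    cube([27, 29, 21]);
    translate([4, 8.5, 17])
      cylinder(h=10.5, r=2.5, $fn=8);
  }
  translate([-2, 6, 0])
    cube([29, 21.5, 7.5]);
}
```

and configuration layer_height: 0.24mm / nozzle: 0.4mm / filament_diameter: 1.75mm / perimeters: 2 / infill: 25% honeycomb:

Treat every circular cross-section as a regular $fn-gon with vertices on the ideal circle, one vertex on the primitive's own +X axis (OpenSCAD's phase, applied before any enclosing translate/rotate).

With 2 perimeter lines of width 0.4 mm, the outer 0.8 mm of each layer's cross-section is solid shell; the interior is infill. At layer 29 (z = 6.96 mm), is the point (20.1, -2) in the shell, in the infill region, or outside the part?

At z = 6.96 mm: the 27×29 cube contributes its full rectangle; the cylinder at (4, 8.5) is absent (z outside [17, 27.5]); Combining (union): only the 27×29 cube is present, so the union is just that shape — 1 connected region; the 29×21.5 cube at (-2, 6) contributes its full rectangle; Combining (union): the regions partially overlap (shared area 580.50 mm²), so overlapping operands fuse into one piece — 1 connected region. Overall, the cross-section is a single solid region. The nearest boundary edge runs (27.00, 0.00)→(0.00, 0.00); distance from the point to it = 2.00 mm. The point is not inside any of the regions above, so it lies outside the cross-section (2.00 mm from the nearest boundary).

outside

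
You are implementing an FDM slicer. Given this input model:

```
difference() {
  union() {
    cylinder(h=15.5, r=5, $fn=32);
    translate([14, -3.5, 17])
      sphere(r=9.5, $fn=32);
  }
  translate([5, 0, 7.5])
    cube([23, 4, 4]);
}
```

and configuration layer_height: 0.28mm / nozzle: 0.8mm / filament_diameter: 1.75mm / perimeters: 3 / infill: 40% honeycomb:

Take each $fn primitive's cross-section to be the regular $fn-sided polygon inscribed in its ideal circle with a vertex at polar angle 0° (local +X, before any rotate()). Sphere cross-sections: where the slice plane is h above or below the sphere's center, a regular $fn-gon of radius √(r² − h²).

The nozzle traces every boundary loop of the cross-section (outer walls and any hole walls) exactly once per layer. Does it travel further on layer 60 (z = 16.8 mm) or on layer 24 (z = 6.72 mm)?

Layer 60 (z = 16.8): the cylinder is absent (z outside [0, 15.5]); the sphere at (14, -3.5): section is a regular 32-gon, circumradius = √(r²−h²) = √(9.5²−0.2²) = 9.498 (perimeter = 2·32·9.498·sin(180°/32) = 59.58 mm); Taking the union: only the r=9.5 sphere at (14, -3.5) is present, so the union is just that shape — boundary = 59.58 mm; the cube at (5, 0) does not reach this height (z outside [7.5, 11.5]); After the difference (first − rest): none of the subtracted shapes is present at this height, so that combined region is unchanged — boundary = 59.58 mm. So its perimeter = 59.58 mm. Layer 24 (z = 6.72): the r=5 cylinder contributes a regular 32-gon of circumradius 5 (perimeter = 2·32·5.000·sin(180°/32) = 31.37 mm); the sphere at (14, -3.5) is absent (|z−center|=10.280 > r=9.5); Merging all regions: only the r=5 cylinder is present, so the union is just that shape — boundary = 31.37 mm; the cube at (5, 0) is not intersected at this z (z outside [7.5, 11.5]); After the difference (first − rest): none of the subtracted shapes is present at this height, so the result so far is unchanged — boundary = 31.37 mm. So its perimeter = 31.37 mm. Layer 60 is larger (59.58 vs 31.37 mm).

layer 60 (z = 16.8 mm)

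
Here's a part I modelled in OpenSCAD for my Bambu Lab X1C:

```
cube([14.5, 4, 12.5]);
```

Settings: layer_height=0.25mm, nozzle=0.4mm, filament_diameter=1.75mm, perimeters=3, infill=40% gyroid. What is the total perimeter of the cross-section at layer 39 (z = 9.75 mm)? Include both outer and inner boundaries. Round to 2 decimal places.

At z = 9.75 mm: the cube is present — its section is the full 14.5×4 rectangle (perimeter 37.00 mm). Overall, the cross-section is a single solid region. Total boundary length (outer) = 37.00 mm.

37.00 mm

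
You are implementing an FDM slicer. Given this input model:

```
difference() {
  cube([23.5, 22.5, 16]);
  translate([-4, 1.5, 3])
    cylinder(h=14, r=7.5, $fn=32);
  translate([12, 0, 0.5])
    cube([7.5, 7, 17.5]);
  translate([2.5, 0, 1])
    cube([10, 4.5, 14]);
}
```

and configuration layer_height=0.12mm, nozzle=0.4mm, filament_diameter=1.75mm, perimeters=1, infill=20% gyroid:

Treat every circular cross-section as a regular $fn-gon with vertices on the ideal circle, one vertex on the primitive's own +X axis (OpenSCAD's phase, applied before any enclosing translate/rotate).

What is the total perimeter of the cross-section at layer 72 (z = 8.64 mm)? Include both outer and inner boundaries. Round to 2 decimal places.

At z = 8.64 mm: the cube is present — its section is the full 23.5×22.5 rectangle (perimeter 92.00 mm); the r=7.5 cylinder at (-4, 1.5) gives a regular 32-gon of circumradius 7.5 (constant along its height) (perimeter = 2·32·7.500·sin(180°/32) = 47.05 mm); the 7.5×7 cube at (12, 0) contributes its full rectangle (perimeter 29.00 mm); the cube at (2.5, 0) (footprint 10×4.5) is included at this height (perimeter 29.00 mm); Subtracting the remaining from the first: starting from the 23.5×22.5 cube, the r=7.5 cylinder at (-4, 1.5) partially overlaps it — only the 20.63 mm² overlap (of its 175.58 mm²) is removed, clipping the outline; the 7.5×7 cube at (12, 0) lies inside it touching the edge (removes its full 52.50 mm²); the 10×4.5 cube at (2.5, 0) partially overlaps it — only the 39.05 mm² overlap (of its 45.00 mm²) is removed, clipping the outline — boundary = 95.27 mm. Overall, the cross-section is a single solid region. Total boundary length (outer) = 95.27 mm.

95.27 mm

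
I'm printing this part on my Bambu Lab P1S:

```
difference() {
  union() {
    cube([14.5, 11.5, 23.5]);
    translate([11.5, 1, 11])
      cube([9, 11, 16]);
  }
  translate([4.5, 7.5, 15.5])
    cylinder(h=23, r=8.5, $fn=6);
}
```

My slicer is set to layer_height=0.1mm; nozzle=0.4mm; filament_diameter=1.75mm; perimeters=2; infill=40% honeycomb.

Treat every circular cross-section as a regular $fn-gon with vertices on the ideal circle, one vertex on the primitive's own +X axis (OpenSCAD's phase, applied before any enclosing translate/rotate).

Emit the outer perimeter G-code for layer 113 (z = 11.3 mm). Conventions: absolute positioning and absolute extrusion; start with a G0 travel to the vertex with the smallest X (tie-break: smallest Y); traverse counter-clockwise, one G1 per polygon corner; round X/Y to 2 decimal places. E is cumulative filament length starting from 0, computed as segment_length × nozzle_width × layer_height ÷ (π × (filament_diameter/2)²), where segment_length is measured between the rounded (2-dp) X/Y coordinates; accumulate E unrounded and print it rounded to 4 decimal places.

At z = 11.3 mm: the cube is present — its section is the full 14.5×11.5 rectangle; the cube at (11.5, 1) is present — its section is the full 9×11 rectangle; Merging all regions: the regions partially overlap (shared area 31.50 mm²), so overlapping operands fuse into one piece — 1 connected region; the cylinder at (4.5, 7.5) is absent (z outside [15.5, 38.5]); After the difference (first − rest): none of the subtracted shapes is present at this height, so the result so far is unchanged — 1 connected region. The outline is a single polygon with 8 vertices. Extrusion per mm of travel: 0.4 × 0.1 / (π × 0.875²) = 0.016630. Accumulating E over each segment gives final E = 1.0810.

G0 X0.00 Y0.00 Z11.30
G1 X14.50 Y0.00 E0.2411
G1 X14.50 Y1.00 E0.2578
G1 X20.50 Y1.00 E0.3575
G1 X20.50 Y12.00 E0.5405
G1 X11.50 Y12.00 E0.6901
G1 X11.50 Y11.50 E0.6985
G1 X0.00 Y11.50 E0.8897
G1 X0.00 Y0.00 E1.0810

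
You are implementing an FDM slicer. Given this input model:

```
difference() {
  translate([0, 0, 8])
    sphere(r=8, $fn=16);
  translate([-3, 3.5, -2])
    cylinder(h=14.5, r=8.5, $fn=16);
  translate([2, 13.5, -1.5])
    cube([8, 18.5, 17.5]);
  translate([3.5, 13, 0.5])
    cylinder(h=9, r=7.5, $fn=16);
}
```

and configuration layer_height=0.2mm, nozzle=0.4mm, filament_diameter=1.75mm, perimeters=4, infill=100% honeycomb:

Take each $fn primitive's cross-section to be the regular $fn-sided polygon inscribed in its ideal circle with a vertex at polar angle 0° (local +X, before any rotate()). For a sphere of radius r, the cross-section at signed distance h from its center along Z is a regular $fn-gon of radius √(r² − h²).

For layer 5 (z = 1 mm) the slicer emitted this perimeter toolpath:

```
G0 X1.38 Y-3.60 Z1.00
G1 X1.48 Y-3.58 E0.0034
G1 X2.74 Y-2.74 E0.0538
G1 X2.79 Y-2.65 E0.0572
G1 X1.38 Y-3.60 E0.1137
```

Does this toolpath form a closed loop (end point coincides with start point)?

Start point (G0): (1.38, -3.60). End point (last G1): the path returns to the start — closed.

yes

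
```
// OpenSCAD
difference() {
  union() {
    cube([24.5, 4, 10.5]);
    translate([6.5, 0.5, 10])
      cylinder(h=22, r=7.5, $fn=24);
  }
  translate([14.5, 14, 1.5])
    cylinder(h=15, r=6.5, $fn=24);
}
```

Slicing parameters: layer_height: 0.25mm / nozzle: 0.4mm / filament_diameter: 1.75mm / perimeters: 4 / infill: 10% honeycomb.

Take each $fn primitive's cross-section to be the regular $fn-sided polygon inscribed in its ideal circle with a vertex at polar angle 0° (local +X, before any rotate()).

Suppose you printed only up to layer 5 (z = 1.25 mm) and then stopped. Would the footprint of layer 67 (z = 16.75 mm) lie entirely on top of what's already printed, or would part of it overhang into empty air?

Compare the two slices. At z = 1.25: the cube is present — its section is the full 24.5×4 rectangle (area 98.00 mm²); the cylinder at (6.5, 0.5) is absent (z outside [10, 32]); Merging all regions: only the 24.5×4 cube is present, so the union is just that shape — area = 98.00 mm²; the cylinder at (14.5, 14) is not intersected at this z (z outside [1.5, 16.5]); Subtracting the remaining from the first: none of the subtracted shapes is present at this height, so the result so far is unchanged — area = 98.00 mm². At z = 16.75: the cube is absent (z outside [0, 10.5]); the cylinder at (6.5, 0.5): section is a regular 24-gon, circumradius r=7.5 (area = (24/2)·7.500²·sin(360°/24) = 174.70 mm²); Merging all regions: only the r=7.5 cylinder at (6.5, 0.5) is present, so the union is just that shape — area = 174.70 mm²; the cylinder at (14.5, 14) does not reach this height (z outside [1.5, 16.5]); Subtracting the remaining from the first: none of the subtracted shapes is present at this height, so that combined region is unchanged — area = 174.70 mm². Checking containment: at z = 16.75 the cross-section extends beyond the z = 1.25 cross-section by about 119.87 mm².

part overhangs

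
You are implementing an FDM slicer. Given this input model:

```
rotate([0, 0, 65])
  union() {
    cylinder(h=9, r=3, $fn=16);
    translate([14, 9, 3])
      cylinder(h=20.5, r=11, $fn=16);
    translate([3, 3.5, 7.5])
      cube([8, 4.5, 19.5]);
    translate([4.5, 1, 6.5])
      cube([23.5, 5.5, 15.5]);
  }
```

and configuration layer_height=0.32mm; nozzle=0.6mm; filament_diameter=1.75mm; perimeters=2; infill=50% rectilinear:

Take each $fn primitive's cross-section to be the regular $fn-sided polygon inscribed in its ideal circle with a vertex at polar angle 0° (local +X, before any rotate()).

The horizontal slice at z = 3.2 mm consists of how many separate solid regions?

At z = 3.2 mm: the cylinder: section is a regular 16-gon, circumradius r=3; the cylinder at (14, 9): section is a regular 16-gon, circumradius r=11; the cube at (3, 3.5) is not intersected at this z (z outside [7.5, 27]); the cube at (4.5, 1) does not reach this height (z outside [6.5, 22]); Merging all regions: the 2 present regions are separate (no shared area or edge), so areas and boundary lengths simply add and each stays a separate island — 2 connected regions; (rotated 65° about Z; rotation is an isometry so areas/perimeters/island counts are preserved). The result has 2 disconnected regions.

2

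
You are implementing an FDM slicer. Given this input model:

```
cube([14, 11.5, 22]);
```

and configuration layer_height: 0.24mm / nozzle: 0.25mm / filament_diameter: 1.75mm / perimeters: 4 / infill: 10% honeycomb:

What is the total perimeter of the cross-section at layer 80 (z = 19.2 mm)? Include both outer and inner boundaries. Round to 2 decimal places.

51.00 mm

At z = 19.2 mm: the cube (footprint 14×11.5) is included at this height (perimeter 51.00 mm). Overall, the cross-section is a single solid region. Total boundary length (outer) = 51.00 mm.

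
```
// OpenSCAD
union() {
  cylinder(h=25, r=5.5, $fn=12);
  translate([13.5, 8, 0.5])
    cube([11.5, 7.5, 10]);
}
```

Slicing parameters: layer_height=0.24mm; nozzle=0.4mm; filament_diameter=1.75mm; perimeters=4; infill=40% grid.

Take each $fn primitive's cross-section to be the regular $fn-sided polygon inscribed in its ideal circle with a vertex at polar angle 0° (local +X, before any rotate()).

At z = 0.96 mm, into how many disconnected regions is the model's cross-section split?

At z = 0.96 mm: the cylinder: section is a regular 12-gon, circumradius r=5.5; the cube at (13.5, 8) (footprint 11.5×7.5) is included at this height; Combining (union): the 2 present regions are separate (no shared area or edge), so areas and boundary lengths simply add and each stays a separate island — 2 connected regions. The result has 2 disconnected regions.

2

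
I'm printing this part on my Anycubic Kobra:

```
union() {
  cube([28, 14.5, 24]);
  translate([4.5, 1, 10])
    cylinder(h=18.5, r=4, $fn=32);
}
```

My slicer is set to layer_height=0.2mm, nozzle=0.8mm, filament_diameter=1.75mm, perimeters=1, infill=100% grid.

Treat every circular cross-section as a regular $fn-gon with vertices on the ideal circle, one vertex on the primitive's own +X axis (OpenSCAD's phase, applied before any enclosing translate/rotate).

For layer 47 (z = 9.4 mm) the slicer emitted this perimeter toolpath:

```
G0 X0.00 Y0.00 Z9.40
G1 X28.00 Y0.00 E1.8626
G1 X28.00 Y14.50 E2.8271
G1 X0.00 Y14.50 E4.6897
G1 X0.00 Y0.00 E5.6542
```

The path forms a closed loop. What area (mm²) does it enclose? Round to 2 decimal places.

Apply the shoelace formula to the sequence of (X, Y) vertices; enclosed area = 406.00 mm².

406.00 mm²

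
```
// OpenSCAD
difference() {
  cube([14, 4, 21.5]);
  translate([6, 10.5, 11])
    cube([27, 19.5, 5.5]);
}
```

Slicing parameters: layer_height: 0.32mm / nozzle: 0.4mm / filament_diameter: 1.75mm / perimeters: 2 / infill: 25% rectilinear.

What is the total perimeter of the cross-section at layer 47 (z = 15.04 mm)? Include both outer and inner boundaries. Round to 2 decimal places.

36.00 mm

At z = 15.04 mm: the cube is present — its section is the full 14×4 rectangle (perimeter 36.00 mm); the cube at (6, 10.5) is present — its section is the full 27×19.5 rectangle (perimeter 93.00 mm); Subtracting the remaining from the first: starting from the 14×4 cube, the 27×19.5 cube at (6, 10.5) misses the remaining region (no effect) — boundary = 36.00 mm. Overall, the cross-section is a single solid region. Total boundary length (outer) = 36.00 mm.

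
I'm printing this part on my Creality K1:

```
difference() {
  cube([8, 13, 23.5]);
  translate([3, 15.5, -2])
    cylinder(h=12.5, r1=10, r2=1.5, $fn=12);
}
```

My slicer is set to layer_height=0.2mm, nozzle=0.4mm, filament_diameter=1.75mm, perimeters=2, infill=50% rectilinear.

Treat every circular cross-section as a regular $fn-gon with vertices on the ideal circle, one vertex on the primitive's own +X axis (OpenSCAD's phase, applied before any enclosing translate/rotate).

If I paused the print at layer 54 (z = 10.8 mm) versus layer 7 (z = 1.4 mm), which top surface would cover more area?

layer 54 (z = 10.8 mm)

Layer 54 (z = 10.8): the 8×13 cube contributes its full rectangle (area 104.00 mm²); the cone at (3, 15.5) is absent (z outside [-2, 10.5]); Taking the first minus the rest: none of the subtracted shapes is present at this height, so the 8×13 cube is unchanged — area = 104.00 mm². So its area = 104.00 mm². Layer 7 (z = 1.4): the cube (footprint 8×13) is included at this height (area 104.00 mm²); the cone at (3, 15.5) (r1=10→r2=1.5) has section circumradius 7.688 here — a regular 12-gon (area = (12/2)·7.688²·sin(360°/12) = 177.32 mm²); After the difference (first − rest): starting from the 8×13 cube (104.00 mm²), the cone at (3, 15.5) partially overlaps it — only the 36.46 mm² overlap (of its 177.32 mm²) is removed, clipping the outline — area = 67.54 mm². So its area = 67.54 mm². Layer 54 is larger (104.00 vs 67.54 mm²).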